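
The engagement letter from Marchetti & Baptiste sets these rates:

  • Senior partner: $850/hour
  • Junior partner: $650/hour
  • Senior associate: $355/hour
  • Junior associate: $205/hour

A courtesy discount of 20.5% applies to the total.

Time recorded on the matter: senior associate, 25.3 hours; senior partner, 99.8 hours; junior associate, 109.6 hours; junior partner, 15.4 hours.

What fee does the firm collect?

Senior partner: 99.8 × $850 = $84,830.00
Junior partner: 15.4 × $650 = $10,010.00
Senior associate: 25.3 × $355 = $8,981.50
Junior associate: 109.6 × $205 = $22,468.00
Subtotal: $126,289.50
Less 20.5% discount: −$25,889.35
Total: $126,289.50 − $25,889.35 = $100,400.15

$100,400.15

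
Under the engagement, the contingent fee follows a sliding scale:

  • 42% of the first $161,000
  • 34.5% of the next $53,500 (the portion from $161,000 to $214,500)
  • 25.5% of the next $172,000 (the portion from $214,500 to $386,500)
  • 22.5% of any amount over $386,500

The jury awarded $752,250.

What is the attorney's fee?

$212,231.25

First $161,000 at 42% = $67,620.00
Next $53,500 at 34.5% = $18,457.50
Next $172,000 at 25.5% = $43,860.00
Remaining $365,750 at 22.5% = $82,293.75
Fee: $67,620.00 + $18,457.50 + $43,860.00 + $82,293.75 = $212,231.25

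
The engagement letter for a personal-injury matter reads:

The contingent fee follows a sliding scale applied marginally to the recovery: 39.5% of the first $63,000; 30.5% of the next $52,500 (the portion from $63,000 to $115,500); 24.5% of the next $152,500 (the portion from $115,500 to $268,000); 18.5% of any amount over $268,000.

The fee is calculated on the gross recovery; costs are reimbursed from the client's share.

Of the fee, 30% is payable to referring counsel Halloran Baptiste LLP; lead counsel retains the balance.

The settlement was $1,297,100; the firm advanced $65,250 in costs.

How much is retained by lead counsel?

Fee base is the gross recovery, $1,297,100; costs are reimbursed separately.
First $63,000 at 39.5% = $24,885.00
Next $52,500 at 30.5% = $16,012.50
Next $152,500 at 24.5% = $37,362.50
Remaining $1,029,100 at 18.5% = $190,383.50
Fee: $24,885.00 + $16,012.50 + $37,362.50 + $190,383.50 = $268,643.50
Referral share: 30% of $268,643.50 = $80,593.05; lead counsel retains $268,643.50 − $80,593.05 = $188,050.45.

$188,050.45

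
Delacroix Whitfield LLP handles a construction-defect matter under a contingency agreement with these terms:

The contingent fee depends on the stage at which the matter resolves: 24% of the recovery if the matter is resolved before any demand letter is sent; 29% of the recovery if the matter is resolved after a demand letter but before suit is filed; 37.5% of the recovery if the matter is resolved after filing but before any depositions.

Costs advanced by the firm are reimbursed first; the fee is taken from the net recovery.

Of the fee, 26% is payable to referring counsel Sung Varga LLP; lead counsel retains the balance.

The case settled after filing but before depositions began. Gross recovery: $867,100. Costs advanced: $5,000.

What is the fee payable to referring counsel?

Fee base (net of costs): $867,100 − $5,000 = $862,100
The matter settled after filing but before depositions began, so the 37.5% rate applies.
$862,100 × 37.5% = $323,287.50
Referral share: 26% of $323,287.50 = $84,054.75; lead counsel retains $323,287.50 − $84,054.75 = $239,232.75.

$84,054.75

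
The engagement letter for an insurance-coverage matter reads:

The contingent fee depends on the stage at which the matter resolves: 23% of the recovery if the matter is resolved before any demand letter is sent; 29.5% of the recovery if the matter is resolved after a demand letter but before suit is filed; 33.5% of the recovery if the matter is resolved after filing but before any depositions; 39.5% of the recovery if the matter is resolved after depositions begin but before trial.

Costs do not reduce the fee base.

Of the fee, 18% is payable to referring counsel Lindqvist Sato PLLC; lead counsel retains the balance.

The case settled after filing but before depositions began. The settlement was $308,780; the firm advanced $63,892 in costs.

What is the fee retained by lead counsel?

$84,821.87

Fee base is the gross recovery, $308,780; costs are reimbursed separately.
The matter settled after filing but before depositions began, so the 33.5% rate applies.
$308,780 × 33.5% = $103,441.30
Referral share: 18% of $103,441.30 = $18,619.43; lead counsel retains $103,441.30 − $18,619.43 = $84,821.87.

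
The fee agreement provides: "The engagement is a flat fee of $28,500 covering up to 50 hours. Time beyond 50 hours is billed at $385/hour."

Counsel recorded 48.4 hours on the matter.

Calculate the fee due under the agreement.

$28,500.00

48.4 hours is within the 50-hour scope; only the flat fee applies.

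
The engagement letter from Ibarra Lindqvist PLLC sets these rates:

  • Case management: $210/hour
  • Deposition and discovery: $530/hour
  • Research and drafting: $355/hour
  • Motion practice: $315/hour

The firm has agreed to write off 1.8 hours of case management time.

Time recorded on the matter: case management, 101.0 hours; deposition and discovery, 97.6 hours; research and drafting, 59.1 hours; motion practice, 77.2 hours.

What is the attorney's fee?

$117,858.50

Case management: 101.0 × $210 = $21,210.00
Deposition and discovery: 97.6 × $530 = $51,728.00
Research and drafting: 59.1 × $355 = $20,980.50
Motion practice: 77.2 × $315 = $24,318.00
Subtotal: $118,236.50
Write-off: 1.8 × $210 = $378.00
Total: $118,236.50 − $378.00 = $117,858.50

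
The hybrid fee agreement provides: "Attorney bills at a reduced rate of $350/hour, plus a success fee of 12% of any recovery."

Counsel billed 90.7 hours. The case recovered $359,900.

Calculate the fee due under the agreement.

$74,933.00

Hourly: 90.7 × $350 = $31,745.00
Success fee: 12% of $359,900 = $43,188.00
Total: $31,745.00 + $43,188.00 = $74,933.00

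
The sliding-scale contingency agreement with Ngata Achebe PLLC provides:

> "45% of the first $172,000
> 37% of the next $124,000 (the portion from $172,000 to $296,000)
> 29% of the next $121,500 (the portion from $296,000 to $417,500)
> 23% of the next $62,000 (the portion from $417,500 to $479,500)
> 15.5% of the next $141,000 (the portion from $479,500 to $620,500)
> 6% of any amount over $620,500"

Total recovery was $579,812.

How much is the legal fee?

$188,323.36

First $172,000 at 45% = $77,400.00
Next $124,000 at 37% = $45,880.00
Next $121,500 at 29% = $35,235.00
Next $62,000 at 23% = $14,260.00
Remaining $100,312 at 15.5% = $15,548.36
Fee: $77,400.00 + $45,880.00 + $35,235.00 + $14,260.00 + $15,548.36 = $188,323.36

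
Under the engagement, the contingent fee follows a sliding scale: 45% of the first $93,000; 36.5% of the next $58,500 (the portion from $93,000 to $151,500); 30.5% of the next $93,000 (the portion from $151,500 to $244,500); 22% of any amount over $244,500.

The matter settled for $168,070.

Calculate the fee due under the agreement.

First $93,000 at 45% = $41,850.00
Next $58,500 at 36.5% = $21,352.50
Remaining $16,570 at 30.5% = $5,053.85
Fee: $41,850.00 + $21,352.50 + $5,053.85 = $68,256.35

$68,256.35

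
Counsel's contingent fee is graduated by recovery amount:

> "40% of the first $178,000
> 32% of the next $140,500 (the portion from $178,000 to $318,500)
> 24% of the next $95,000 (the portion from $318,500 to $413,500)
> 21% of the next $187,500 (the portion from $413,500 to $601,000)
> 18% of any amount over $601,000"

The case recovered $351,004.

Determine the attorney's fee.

$123,960.96

First $178,000 at 40% = $71,200.00
Next $140,500 at 32% = $44,960.00
Remaining $32,504 at 24% = $7,800.96
Fee: $71,200.00 + $44,960.00 + $7,800.96 = $123,960.96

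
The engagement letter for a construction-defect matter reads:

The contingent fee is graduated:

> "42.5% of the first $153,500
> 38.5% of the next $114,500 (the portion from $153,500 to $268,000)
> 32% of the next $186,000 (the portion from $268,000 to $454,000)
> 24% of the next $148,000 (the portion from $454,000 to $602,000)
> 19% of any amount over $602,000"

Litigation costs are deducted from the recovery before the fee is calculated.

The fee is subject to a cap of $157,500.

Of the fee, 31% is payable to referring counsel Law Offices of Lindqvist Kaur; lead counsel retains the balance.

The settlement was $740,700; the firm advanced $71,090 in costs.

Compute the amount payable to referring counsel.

$48,825.00

Fee base (net of costs): $740,700 − $71,090 = $669,610
First $153,500 at 42.5% = $65,237.50
Next $114,500 at 38.5% = $44,082.50
Next $186,000 at 32% = $59,520.00
Next $148,000 at 24% = $35,520.00
Remaining $67,610 at 19% = $12,845.90
Fee: $65,237.50 + $44,082.50 + $59,520.00 + $35,520.00 + $12,845.90 = $217,205.90
$217,205.90 exceeds the $157,500 cap, so the fee is capped at $157,500.00.
Referral share: 31% of $157,500.00 = $48,825.00; lead counsel retains $157,500.00 − $48,825.00 = $108,675.00.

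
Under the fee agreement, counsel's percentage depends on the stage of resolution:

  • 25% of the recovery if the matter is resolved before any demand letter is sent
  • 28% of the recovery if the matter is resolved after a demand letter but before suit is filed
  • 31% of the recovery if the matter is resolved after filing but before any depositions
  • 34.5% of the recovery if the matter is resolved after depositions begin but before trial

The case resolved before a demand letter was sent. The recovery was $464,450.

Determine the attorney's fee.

$116,112.50

The matter resolved before a demand letter was sent, so the 25% rate applies.
$464,450 × 25% = $116,112.50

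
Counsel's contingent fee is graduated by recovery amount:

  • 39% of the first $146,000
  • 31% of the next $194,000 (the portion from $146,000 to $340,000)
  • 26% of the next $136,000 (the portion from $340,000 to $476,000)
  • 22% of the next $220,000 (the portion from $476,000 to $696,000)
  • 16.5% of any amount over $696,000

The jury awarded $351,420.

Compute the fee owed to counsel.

First $146,000 at 39% = $56,940.00
Next $194,000 at 31% = $60,140.00
Remaining $11,420 at 26% = $2,969.20
Fee: $56,940.00 + $60,140.00 + $2,969.20 = $120,049.20

$120,049.20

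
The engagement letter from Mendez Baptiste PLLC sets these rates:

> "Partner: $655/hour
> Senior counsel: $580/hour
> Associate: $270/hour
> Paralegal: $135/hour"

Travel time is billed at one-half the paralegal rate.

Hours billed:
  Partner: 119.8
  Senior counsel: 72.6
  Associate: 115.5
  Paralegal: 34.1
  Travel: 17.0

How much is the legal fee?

Partner: 119.8 × $655 = $78,469.00
Senior counsel: 72.6 × $580 = $42,108.00
Associate: 115.5 × $270 = $31,185.00
Paralegal: 34.1 × $135 = $4,603.50
Subtotal: $78,469.00 + $42,108.00 + $31,185.00 + $4,603.50 = $156,365.50
Travel: 17.0 × ($135 ÷ 2) = 17.0 × $67.50 = $1,147.50
Total: $156,365.50 + $1,147.50 = $157,513.00

$157,513.00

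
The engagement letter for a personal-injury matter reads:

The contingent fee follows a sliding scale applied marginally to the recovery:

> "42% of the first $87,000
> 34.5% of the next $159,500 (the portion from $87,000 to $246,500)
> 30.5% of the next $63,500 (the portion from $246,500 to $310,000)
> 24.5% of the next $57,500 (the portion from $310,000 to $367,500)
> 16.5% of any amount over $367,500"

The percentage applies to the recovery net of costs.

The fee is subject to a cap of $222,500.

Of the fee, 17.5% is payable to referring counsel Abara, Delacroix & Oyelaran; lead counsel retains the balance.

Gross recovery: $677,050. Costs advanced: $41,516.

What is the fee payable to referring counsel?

Fee base (net of costs): $677,050 − $41,516 = $635,534
First $87,000 at 42% = $36,540.00
Next $159,500 at 34.5% = $55,027.50
Next $63,500 at 30.5% = $19,367.50
Next $57,500 at 24.5% = $14,087.50
Remaining $268,034 at 16.5% = $44,225.61
Fee: $36,540.00 + $55,027.50 + $19,367.50 + $14,087.50 + $44,225.61 = $169,248.11
$169,248.11 is under the $222,500 cap.
Referral share: 17.5% of $169,248.11 = $29,618.42; lead counsel retains $169,248.11 − $29,618.42 = $139,629.69.

$29,618.42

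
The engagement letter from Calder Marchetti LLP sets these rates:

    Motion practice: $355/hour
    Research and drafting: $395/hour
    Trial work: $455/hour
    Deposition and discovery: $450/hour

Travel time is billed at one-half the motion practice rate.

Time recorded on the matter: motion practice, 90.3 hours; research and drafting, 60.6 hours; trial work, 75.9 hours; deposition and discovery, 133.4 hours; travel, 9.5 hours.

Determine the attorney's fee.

$152,244.25

Motion practice: 90.3 × $355 = $32,056.50
Research and drafting: 60.6 × $395 = $23,937.00
Trial work: 75.9 × $455 = $34,534.50
Deposition and discovery: 133.4 × $450 = $60,030.00
Subtotal: $32,056.50 + $23,937.00 + $34,534.50 + $60,030.00 = $150,558.00
Travel: 9.5 × ($355 ÷ 2) = 9.5 × $177.50 = $1,686.25
Total: $150,558.00 + $1,686.25 = $152,244.25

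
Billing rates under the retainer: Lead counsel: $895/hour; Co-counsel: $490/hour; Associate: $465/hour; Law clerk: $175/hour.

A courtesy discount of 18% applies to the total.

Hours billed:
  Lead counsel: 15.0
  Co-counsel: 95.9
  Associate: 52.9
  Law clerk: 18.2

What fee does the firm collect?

Lead counsel: 15.0 × $895 = $13,425.00
Co-counsel: 95.9 × $490 = $46,991.00
Associate: 52.9 × $465 = $24,598.50
Law clerk: 18.2 × $175 = $3,185.00
Subtotal: $88,199.50
Less 18% discount: −$15,875.91
Total: $88,199.50 − $15,875.91 = $72,323.59

$72,323.59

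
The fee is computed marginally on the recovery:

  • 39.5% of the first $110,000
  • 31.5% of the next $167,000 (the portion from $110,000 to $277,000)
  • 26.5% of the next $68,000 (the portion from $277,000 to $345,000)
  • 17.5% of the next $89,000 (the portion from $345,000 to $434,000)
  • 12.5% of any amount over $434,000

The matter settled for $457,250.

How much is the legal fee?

$132,556.25

First $110,000 at 39.5% = $43,450.00
Next $167,000 at 31.5% = $52,605.00
Next $68,000 at 26.5% = $18,020.00
Next $89,000 at 17.5% = $15,575.00
Remaining $23,250 at 12.5% = $2,906.25
Fee: $43,450.00 + $52,605.00 + $18,020.00 + $15,575.00 + $2,906.25 = $132,556.25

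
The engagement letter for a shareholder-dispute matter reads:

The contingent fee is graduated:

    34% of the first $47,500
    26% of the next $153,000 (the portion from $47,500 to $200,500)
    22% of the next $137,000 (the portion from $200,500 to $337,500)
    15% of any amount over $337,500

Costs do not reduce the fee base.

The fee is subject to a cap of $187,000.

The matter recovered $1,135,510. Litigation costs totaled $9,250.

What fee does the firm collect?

Fee base is the gross recovery, $1,135,510; costs are reimbursed separately.
First $47,500 at 34% = $16,150.00
Next $153,000 at 26% = $39,780.00
Next $137,000 at 22% = $30,140.00
Remaining $798,010 at 15% = $119,701.50
Fee: $16,150.00 + $39,780.00 + $30,140.00 + $119,701.50 = $205,771.50
$205,771.50 exceeds the $187,000 cap, so the fee is capped at $187,000.00.

$187,000.00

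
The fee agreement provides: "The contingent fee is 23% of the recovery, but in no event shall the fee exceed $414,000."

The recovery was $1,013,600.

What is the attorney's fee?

23% of $1,013,600 = $233,128.00
That is under the $414,000 cap.

$233,128.00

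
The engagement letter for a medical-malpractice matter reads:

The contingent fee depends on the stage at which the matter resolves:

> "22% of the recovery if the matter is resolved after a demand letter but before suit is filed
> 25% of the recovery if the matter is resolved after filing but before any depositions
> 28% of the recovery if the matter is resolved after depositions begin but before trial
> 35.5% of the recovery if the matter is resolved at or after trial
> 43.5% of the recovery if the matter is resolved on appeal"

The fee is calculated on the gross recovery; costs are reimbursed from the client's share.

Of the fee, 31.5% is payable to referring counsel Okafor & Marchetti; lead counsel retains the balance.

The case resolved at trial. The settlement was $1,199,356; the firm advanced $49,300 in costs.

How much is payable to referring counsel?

Fee base is the gross recovery, $1,199,356; costs are reimbursed separately.
The matter resolved at trial, so the 35.5% rate applies.
$1,199,356 × 35.5% = $425,771.38
Referral share: 31.5% of $425,771.38 = $134,117.98; lead counsel retains $425,771.38 − $134,117.98 = $291,653.40.

$134,117.98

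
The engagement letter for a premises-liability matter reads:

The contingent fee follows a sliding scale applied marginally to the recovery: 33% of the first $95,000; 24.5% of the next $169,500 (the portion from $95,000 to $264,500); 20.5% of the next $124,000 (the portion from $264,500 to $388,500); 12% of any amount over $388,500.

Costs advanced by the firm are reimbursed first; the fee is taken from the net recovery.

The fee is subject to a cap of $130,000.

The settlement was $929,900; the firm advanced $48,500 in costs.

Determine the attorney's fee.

Fee base (net of costs): $929,900 − $48,500 = $881,400
First $95,000 at 33% = $31,350.00
Next $169,500 at 24.5% = $41,527.50
Next $124,000 at 20.5% = $25,420.00
Remaining $492,900 at 12% = $59,148.00
Fee: $31,350.00 + $41,527.50 + $25,420.00 + $59,148.00 = $157,445.50
$157,445.50 exceeds the $130,000 cap, so the fee is capped at $130,000.00.

$130,000.00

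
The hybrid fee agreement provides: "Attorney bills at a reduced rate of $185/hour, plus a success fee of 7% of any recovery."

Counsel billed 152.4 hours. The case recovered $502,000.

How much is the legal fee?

$63,334.00

Hourly: 152.4 × $185 = $28,194.00
Success fee: 7% of $502,000 = $35,140.00
Total: $28,194.00 + $35,140.00 = $63,334.00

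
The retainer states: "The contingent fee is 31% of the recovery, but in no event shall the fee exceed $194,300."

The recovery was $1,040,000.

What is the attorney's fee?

$194,300.00

31% of $1,040,000 = $322,400.00
That exceeds the $194,300 cap, so the fee is capped at $194,300.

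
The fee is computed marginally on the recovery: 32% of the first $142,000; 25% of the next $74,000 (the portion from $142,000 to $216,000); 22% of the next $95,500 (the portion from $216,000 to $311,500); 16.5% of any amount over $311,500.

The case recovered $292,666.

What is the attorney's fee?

First $142,000 at 32% = $45,440.00
Next $74,000 at 25% = $18,500.00
Remaining $76,666 at 22% = $16,866.52
Fee: $45,440.00 + $18,500.00 + $16,866.52 = $80,806.52

$80,806.52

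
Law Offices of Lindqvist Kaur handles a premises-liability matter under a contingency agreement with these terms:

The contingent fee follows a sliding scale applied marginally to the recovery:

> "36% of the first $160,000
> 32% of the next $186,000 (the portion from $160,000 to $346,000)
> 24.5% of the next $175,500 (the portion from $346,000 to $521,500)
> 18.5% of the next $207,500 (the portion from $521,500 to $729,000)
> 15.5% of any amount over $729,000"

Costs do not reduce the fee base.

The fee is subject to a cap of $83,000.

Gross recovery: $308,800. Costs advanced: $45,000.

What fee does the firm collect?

$83,000.00

Fee base is the gross recovery, $308,800; costs are reimbursed separately.
First $160,000 at 36% = $57,600.00
Remaining $148,800 at 32% = $47,616.00
Fee: $57,600.00 + $47,616.00 = $105,216.00
$105,216.00 exceeds the $83,000 cap, so the fee is capped at $83,000.00.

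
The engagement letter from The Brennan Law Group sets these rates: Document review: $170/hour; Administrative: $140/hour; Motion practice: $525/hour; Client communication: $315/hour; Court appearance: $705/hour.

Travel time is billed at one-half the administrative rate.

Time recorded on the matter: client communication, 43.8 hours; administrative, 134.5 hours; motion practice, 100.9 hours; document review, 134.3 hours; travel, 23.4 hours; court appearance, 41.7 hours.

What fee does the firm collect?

Document review: 134.3 × $170 = $22,831.00
Administrative: 134.5 × $140 = $18,830.00
Motion practice: 100.9 × $525 = $52,972.50
Client communication: 43.8 × $315 = $13,797.00
Court appearance: 41.7 × $705 = $29,398.50
Subtotal: $22,831.00 + $18,830.00 + $52,972.50 + $13,797.00 + $29,398.50 = $137,829.00
Travel: 23.4 × ($140 ÷ 2) = 23.4 × $70.00 = $1,638.00
Total: $137,829.00 + $1,638.00 = $139,467.00

$139,467.00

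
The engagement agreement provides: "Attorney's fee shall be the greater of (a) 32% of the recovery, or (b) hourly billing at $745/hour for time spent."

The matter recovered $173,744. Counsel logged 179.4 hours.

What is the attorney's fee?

(a) 32% of $173,744 = $55,598.08
(b) 179.4 × $745 = $133,653.00
The greater is (b): $133,653.00.

$133,653.00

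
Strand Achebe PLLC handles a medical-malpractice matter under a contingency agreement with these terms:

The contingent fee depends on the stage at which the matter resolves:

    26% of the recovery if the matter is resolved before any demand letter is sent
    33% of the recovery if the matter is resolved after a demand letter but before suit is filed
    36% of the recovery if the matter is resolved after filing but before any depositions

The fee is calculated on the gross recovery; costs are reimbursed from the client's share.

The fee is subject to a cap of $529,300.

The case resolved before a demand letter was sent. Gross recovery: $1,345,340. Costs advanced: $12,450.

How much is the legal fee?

$349,788.40

Fee base is the gross recovery, $1,345,340; costs are reimbursed separately.
The matter resolved before a demand letter was sent, so the 26% rate applies.
$1,345,340 × 26% = $349,788.40
$349,788.40 is under the $529,300 cap.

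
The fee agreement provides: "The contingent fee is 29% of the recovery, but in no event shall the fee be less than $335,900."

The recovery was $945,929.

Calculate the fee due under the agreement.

$335,900.00

29% of $945,929 = $274,319.41
That is below the $335,900 minimum, so the minimum applies.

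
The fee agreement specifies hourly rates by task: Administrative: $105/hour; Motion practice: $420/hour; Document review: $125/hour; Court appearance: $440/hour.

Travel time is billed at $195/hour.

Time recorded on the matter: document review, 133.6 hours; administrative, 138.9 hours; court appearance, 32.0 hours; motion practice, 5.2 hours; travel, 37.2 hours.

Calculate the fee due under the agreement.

$54,802.50

Administrative: 138.9 × $105 = $14,584.50
Motion practice: 5.2 × $420 = $2,184.00
Document review: 133.6 × $125 = $16,700.00
Court appearance: 32.0 × $440 = $14,080.00
Subtotal: $14,584.50 + $2,184.00 + $16,700.00 + $14,080.00 = $47,548.50
Travel: 37.2 × $195 = $7,254.00
Total: $47,548.50 + $7,254.00 = $54,802.50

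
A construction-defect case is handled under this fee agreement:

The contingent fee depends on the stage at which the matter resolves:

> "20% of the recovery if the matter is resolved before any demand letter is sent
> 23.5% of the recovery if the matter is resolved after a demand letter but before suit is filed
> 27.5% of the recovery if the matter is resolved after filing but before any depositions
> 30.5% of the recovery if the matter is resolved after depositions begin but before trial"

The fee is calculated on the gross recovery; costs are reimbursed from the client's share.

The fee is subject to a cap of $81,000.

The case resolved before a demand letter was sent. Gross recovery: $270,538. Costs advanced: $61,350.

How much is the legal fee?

Fee base is the gross recovery, $270,538; costs are reimbursed separately.
The matter resolved before a demand letter was sent, so the 20% rate applies.
$270,538 × 20% = $54,107.60
$54,107.60 is under the $81,000 cap.

$54,107.60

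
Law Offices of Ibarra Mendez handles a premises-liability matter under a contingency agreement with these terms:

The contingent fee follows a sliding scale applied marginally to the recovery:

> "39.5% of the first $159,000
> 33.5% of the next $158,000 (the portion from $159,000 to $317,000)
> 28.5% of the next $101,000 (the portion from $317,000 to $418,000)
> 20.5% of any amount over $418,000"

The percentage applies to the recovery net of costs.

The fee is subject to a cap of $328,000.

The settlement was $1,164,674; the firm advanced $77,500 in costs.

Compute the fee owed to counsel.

Fee base (net of costs): $1,164,674 − $77,500 = $1,087,174
First $159,000 at 39.5% = $62,805.00
Next $158,000 at 33.5% = $52,930.00
Next $101,000 at 28.5% = $28,785.00
Remaining $669,174 at 20.5% = $137,180.67
Fee: $62,805.00 + $52,930.00 + $28,785.00 + $137,180.67 = $281,700.67
$281,700.67 is under the $328,000 cap.

$281,700.67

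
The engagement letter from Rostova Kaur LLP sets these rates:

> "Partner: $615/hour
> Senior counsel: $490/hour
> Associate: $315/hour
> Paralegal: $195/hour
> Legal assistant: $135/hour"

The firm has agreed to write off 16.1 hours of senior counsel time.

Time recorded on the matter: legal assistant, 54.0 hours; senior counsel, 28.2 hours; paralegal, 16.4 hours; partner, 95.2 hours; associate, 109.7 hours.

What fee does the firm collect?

Partner: 95.2 × $615 = $58,548.00
Senior counsel: 28.2 × $490 = $13,818.00
Associate: 109.7 × $315 = $34,555.50
Paralegal: 16.4 × $195 = $3,198.00
Legal assistant: 54.0 × $135 = $7,290.00
Subtotal: $117,409.50
Write-off: 16.1 × $490 = $7,889.00
Total: $117,409.50 − $7,889.00 = $109,520.50

$109,520.50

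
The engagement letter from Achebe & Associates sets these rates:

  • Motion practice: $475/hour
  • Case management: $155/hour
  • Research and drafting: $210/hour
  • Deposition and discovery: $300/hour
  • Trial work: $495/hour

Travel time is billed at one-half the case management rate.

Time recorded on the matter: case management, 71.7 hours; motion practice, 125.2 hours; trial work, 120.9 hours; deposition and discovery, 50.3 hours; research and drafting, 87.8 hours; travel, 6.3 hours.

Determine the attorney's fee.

$164,445.25

Motion practice: 125.2 × $475 = $59,470.00
Case management: 71.7 × $155 = $11,113.50
Research and drafting: 87.8 × $210 = $18,438.00
Deposition and discovery: 50.3 × $300 = $15,090.00
Trial work: 120.9 × $495 = $59,845.50
Subtotal: $59,470.00 + $11,113.50 + $18,438.00 + $15,090.00 + $59,845.50 = $163,957.00
Travel: 6.3 × ($155 ÷ 2) = 6.3 × $77.50 = $488.25
Total: $163,957.00 + $488.25 = $164,445.25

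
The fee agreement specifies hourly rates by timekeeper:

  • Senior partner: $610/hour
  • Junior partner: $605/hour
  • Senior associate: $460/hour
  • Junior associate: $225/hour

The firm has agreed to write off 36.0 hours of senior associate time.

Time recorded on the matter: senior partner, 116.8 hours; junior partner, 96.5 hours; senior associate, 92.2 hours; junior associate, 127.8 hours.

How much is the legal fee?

Senior partner: 116.8 × $610 = $71,248.00
Junior partner: 96.5 × $605 = $58,382.50
Senior associate: 92.2 × $460 = $42,412.00
Junior associate: 127.8 × $225 = $28,755.00
Subtotal: $200,797.50
Write-off: 36.0 × $460 = $16,560.00
Total: $200,797.50 − $16,560.00 = $184,237.50

$184,237.50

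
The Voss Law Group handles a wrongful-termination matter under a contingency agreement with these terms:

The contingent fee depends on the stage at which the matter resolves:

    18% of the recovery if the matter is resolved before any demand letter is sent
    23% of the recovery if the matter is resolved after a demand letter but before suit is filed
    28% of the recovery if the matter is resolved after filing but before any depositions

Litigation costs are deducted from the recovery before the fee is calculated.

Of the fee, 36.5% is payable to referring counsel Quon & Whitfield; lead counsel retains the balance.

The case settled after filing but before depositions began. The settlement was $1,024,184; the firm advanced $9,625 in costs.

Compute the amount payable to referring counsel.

$103,687.93

Fee base (net of costs): $1,024,184 − $9,625 = $1,014,559
The matter settled after filing but before depositions began, so the 28% rate applies.
$1,014,559 × 28% = $284,076.52
Referral share: 36.5% of $284,076.52 = $103,687.93; lead counsel retains $284,076.52 − $103,687.93 = $180,388.59.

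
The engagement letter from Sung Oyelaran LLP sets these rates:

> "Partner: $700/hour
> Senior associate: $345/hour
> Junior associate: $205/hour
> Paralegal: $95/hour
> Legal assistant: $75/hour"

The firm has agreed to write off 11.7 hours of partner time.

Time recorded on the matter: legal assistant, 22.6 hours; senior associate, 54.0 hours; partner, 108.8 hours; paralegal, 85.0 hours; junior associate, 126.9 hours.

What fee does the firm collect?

Partner: 108.8 × $700 = $76,160.00
Senior associate: 54.0 × $345 = $18,630.00
Junior associate: 126.9 × $205 = $26,014.50
Paralegal: 85.0 × $95 = $8,075.00
Legal assistant: 22.6 × $75 = $1,695.00
Subtotal: $130,574.50
Write-off: 11.7 × $700 = $8,190.00
Total: $130,574.50 − $8,190.00 = $122,384.50

$122,384.50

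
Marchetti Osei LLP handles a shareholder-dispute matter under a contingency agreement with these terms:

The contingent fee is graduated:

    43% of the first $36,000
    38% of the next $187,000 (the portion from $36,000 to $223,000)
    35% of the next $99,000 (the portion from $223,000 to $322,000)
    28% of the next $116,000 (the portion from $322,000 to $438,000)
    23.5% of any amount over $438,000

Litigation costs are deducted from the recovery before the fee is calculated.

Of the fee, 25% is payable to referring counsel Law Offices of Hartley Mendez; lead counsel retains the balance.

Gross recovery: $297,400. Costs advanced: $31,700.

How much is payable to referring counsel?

Fee base (net of costs): $297,400 − $31,700 = $265,700
First $36,000 at 43% = $15,480.00
Next $187,000 at 38% = $71,060.00
Remaining $42,700 at 35% = $14,945.00
Fee: $15,480.00 + $71,060.00 + $14,945.00 = $101,485.00
Referral share: 25% of $101,485.00 = $25,371.25; lead counsel retains $101,485.00 − $25,371.25 = $76,113.75.

$25,371.25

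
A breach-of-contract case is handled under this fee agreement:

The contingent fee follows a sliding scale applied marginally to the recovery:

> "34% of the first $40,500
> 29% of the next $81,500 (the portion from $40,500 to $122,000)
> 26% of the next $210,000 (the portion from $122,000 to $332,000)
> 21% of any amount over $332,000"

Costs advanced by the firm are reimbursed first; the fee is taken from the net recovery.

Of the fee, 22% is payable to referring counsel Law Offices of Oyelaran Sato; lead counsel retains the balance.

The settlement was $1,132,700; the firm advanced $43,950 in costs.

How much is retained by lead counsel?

$195,719.55

Fee base (net of costs): $1,132,700 − $43,950 = $1,088,750
First $40,500 at 34% = $13,770.00
Next $81,500 at 29% = $23,635.00
Next $210,000 at 26% = $54,600.00
Remaining $756,750 at 21% = $158,917.50
Fee: $13,770.00 + $23,635.00 + $54,600.00 + $158,917.50 = $250,922.50
Referral share: 22% of $250,922.50 = $55,202.95; lead counsel retains $250,922.50 − $55,202.95 = $195,719.55.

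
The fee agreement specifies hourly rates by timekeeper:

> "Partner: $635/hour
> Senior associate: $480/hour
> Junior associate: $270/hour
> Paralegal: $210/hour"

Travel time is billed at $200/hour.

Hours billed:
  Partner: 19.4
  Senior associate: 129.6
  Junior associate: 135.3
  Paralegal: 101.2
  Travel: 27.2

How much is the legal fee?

$137,750.00

Partner: 19.4 × $635 = $12,319.00
Senior associate: 129.6 × $480 = $62,208.00
Junior associate: 135.3 × $270 = $36,531.00
Paralegal: 101.2 × $210 = $21,252.00
Subtotal: $12,319.00 + $62,208.00 + $36,531.00 + $21,252.00 = $132,310.00
Travel: 27.2 × $200 = $5,440.00
Total: $132,310.00 + $5,440.00 = $137,750.00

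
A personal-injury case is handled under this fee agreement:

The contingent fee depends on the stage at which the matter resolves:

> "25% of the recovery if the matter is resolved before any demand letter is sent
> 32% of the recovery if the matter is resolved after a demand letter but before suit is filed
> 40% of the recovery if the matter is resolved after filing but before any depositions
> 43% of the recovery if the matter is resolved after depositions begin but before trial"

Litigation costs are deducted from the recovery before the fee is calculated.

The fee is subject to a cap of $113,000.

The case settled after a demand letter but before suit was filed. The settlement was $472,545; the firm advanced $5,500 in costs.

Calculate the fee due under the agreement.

$113,000.00

Fee base (net of costs): $472,545 − $5,500 = $467,045
The matter settled after a demand letter but before suit was filed, so the 32% rate applies.
$467,045 × 32% = $149,454.40
$149,454.40 exceeds the $113,000 cap, so the fee is capped at $113,000.00.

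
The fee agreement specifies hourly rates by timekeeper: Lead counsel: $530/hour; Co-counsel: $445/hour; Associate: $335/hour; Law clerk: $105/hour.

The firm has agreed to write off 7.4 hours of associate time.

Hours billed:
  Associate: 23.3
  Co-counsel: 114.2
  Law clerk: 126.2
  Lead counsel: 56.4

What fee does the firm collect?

Lead counsel: 56.4 × $530 = $29,892.00
Co-counsel: 114.2 × $445 = $50,819.00
Associate: 23.3 × $335 = $7,805.50
Law clerk: 126.2 × $105 = $13,251.00
Subtotal: $101,767.50
Write-off: 7.4 × $335 = $2,479.00
Total: $101,767.50 − $2,479.00 = $99,288.50

$99,288.50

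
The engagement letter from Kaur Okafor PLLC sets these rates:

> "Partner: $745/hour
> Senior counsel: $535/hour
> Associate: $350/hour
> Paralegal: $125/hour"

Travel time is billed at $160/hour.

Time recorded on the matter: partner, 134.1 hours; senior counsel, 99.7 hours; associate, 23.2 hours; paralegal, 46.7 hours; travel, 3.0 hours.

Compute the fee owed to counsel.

$167,681.50

Partner: 134.1 × $745 = $99,904.50
Senior counsel: 99.7 × $535 = $53,339.50
Associate: 23.2 × $350 = $8,120.00
Paralegal: 46.7 × $125 = $5,837.50
Subtotal: $99,904.50 + $53,339.50 + $8,120.00 + $5,837.50 = $167,201.50
Travel: 3.0 × $160 = $480.00
Total: $167,201.50 + $480.00 = $167,681.50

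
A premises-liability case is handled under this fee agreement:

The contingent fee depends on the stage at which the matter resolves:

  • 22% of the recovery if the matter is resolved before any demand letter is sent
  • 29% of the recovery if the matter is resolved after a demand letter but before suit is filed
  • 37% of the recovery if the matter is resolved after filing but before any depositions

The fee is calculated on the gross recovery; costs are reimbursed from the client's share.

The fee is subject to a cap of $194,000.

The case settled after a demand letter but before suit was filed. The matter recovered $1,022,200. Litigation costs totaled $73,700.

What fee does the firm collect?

$194,000.00

Fee base is the gross recovery, $1,022,200; costs are reimbursed separately.
The matter settled after a demand letter but before suit was filed, so the 29% rate applies.
$1,022,200 × 29% = $296,438.00
$296,438.00 exceeds the $194,000 cap, so the fee is capped at $194,000.00.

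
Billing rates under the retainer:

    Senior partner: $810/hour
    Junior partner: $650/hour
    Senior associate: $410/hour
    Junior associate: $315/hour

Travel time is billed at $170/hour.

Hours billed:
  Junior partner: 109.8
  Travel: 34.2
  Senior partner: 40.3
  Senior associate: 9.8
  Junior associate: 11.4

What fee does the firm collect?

Senior partner: 40.3 × $810 = $32,643.00
Junior partner: 109.8 × $650 = $71,370.00
Senior associate: 9.8 × $410 = $4,018.00
Junior associate: 11.4 × $315 = $3,591.00
Subtotal: $32,643.00 + $71,370.00 + $4,018.00 + $3,591.00 = $111,622.00
Travel: 34.2 × $170 = $5,814.00
Total: $111,622.00 + $5,814.00 = $117,436.00

$117,436.00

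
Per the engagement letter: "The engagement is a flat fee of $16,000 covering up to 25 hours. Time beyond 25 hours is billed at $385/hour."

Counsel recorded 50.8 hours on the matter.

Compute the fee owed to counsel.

Flat fee: $16,000.00
Excess hours: 50.8 − 25 = 25.8
Overrun: 25.8 × $385 = $9,933.00
Total: $16,000.00 + $9,933.00 = $25,933.00

$25,933.00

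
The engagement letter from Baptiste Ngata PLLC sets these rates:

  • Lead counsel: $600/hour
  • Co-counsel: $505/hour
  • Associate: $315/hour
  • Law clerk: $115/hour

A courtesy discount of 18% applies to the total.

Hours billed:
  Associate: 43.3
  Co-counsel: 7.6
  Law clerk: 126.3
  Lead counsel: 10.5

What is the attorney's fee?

$31,407.64

Lead counsel: 10.5 × $600 = $6,300.00
Co-counsel: 7.6 × $505 = $3,838.00
Associate: 43.3 × $315 = $13,639.50
Law clerk: 126.3 × $115 = $14,524.50
Subtotal: $38,302.00
Less 18% discount: −$6,894.36
Total: $38,302.00 − $6,894.36 = $31,407.64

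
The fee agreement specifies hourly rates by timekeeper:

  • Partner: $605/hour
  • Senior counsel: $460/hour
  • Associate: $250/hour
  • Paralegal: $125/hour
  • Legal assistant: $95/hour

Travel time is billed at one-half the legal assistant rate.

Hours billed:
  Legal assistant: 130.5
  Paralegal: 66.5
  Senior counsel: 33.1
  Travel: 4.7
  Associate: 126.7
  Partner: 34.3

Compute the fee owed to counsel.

$88,585.75

Partner: 34.3 × $605 = $20,751.50
Senior counsel: 33.1 × $460 = $15,226.00
Associate: 126.7 × $250 = $31,675.00
Paralegal: 66.5 × $125 = $8,312.50
Legal assistant: 130.5 × $95 = $12,397.50
Subtotal: $20,751.50 + $15,226.00 + $31,675.00 + $8,312.50 + $12,397.50 = $88,362.50
Travel: 4.7 × ($95 ÷ 2) = 4.7 × $47.50 = $223.25
Total: $88,362.50 + $223.25 = $88,585.75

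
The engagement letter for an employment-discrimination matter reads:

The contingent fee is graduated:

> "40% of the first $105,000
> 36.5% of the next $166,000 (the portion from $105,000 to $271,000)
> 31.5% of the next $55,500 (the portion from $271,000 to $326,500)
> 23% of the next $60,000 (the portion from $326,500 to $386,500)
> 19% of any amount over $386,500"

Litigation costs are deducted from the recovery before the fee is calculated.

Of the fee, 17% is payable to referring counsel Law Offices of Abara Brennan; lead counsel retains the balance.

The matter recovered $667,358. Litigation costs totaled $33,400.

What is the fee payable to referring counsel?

Fee base (net of costs): $667,358 − $33,400 = $633,958
First $105,000 at 40% = $42,000.00
Next $166,000 at 36.5% = $60,590.00
Next $55,500 at 31.5% = $17,482.50
Next $60,000 at 23% = $13,800.00
Remaining $247,458 at 19% = $47,017.02
Fee: $42,000.00 + $60,590.00 + $17,482.50 + $13,800.00 + $47,017.02 = $180,889.52
Referral share: 17% of $180,889.52 = $30,751.22; lead counsel retains $180,889.52 − $30,751.22 = $150,138.30.

$30,751.22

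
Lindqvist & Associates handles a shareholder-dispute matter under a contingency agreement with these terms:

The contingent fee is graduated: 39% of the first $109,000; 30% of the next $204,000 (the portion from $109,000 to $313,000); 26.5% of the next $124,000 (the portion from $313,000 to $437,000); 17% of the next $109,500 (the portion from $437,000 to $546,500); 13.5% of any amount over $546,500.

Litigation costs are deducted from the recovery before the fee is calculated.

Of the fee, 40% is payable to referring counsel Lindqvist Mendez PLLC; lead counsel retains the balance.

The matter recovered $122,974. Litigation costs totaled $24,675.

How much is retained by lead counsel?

Fee base (net of costs): $122,974 − $24,675 = $98,299
First $98,299 at 39% = $38,336.61
Referral share: 40% of $38,336.61 = $15,334.64; lead counsel retains $38,336.61 − $15,334.64 = $23,001.97.

$23,001.97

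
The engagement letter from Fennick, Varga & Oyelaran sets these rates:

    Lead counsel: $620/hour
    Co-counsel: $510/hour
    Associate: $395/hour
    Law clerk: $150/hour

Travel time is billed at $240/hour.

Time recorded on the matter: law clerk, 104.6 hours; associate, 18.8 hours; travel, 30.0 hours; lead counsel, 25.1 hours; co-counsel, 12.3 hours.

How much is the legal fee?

$52,151.00

Lead counsel: 25.1 × $620 = $15,562.00
Co-counsel: 12.3 × $510 = $6,273.00
Associate: 18.8 × $395 = $7,426.00
Law clerk: 104.6 × $150 = $15,690.00
Subtotal: $15,562.00 + $6,273.00 + $7,426.00 + $15,690.00 = $44,951.00
Travel: 30.0 × $240 = $7,200.00
Total: $44,951.00 + $7,200.00 = $52,151.00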